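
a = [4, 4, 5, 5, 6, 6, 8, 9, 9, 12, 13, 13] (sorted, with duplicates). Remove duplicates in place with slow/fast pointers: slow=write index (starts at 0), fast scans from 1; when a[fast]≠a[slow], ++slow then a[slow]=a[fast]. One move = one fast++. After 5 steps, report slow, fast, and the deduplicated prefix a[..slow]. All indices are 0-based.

slow=2, fast=6, prefix=[4, 5, 6]

(s=0,f=1) a[fast]=4=a[slow] dup → fast++
(s=0,f=2) a[fast]=5≠a[slow]=4 write a[1]=5 → slow++,fast++
(s=1,f=3) a[fast]=5=a[slow] dup → fast++
(s=1,f=4) a[fast]=6≠a[slow]=5 write a[2]=6 → slow++,fast++
(s=2,f=5) a[fast]=6=a[slow] dup → fast++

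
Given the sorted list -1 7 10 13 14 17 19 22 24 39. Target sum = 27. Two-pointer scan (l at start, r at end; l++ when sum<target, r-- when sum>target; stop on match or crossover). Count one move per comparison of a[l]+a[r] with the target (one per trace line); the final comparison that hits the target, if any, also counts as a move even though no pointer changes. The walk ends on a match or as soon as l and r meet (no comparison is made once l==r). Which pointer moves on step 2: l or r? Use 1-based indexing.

l

l=1 r=10: -1+39=38 >27, r--
l=1 r=9: -1+24=23 <27, l++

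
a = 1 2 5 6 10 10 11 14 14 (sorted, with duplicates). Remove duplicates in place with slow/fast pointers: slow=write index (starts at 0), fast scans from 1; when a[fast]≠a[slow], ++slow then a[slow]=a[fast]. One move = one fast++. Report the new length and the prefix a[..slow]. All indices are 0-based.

(s=0,f=1) a[fast]=2≠a[slow]=1 write a[1]=2 → slow++,fast++
(s=1,f=2) a[fast]=5≠a[slow]=2 write a[2]=5 → slow++,fast++
(s=2,f=3) a[fast]=6≠a[slow]=5 write a[3]=6 → slow++,fast++
(s=3,f=4) a[fast]=10≠a[slow]=6 write a[4]=10 → slow++,fast++
(s=4,f=5) a[fast]=10=a[slow] dup → fast++
(s=4,f=6) a[fast]=11≠a[slow]=10 write a[5]=11 → slow++,fast++
(s=5,f=7) a[fast]=14≠a[slow]=11 write a[6]=14 → slow++,fast++
(s=6,f=8) a[fast]=14=a[slow] dup → fast++

length 7; prefix = [1, 2, 5, 6, 10, 11, 14]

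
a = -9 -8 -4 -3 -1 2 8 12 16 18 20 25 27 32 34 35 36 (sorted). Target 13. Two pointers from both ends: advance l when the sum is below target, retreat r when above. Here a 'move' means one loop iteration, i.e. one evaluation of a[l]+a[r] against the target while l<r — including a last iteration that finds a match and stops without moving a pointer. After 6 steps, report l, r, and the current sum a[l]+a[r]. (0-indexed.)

l=0, r=10, sum=11

[0,16] -9+36=27 >13 → r--
[0,15] -9+35=26 >13 → r--
[0,14] -9+34=25 >13 → r--
[0,13] -9+32=23 >13 → r--
[0,12] -9+27=18 >13 → r--
[0,11] -9+25=16 >13 → r--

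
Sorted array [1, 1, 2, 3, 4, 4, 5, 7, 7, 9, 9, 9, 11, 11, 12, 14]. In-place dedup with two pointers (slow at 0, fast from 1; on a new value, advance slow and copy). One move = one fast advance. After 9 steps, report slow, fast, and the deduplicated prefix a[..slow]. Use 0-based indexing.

(s=0,f=1) a[fast]=1=a[slow] dup → fast++
(s=0,f=2) a[fast]=2≠a[slow]=1 write a[1]=2 → slow++,fast++
(s=1,f=3) a[fast]=3≠a[slow]=2 write a[2]=3 → slow++,fast++
(s=2,f=4) a[fast]=4≠a[slow]=3 write a[3]=4 → slow++,fast++
(s=3,f=5) a[fast]=4=a[slow] dup → fast++
(s=3,f=6) a[fast]=5≠a[slow]=4 write a[4]=5 → slow++,fast++
(s=4,f=7) a[fast]=7≠a[slow]=5 write a[5]=7 → slow++,fast++
(s=5,f=8) a[fast]=7=a[slow] dup → fast++
(s=5,f=9) a[fast]=9≠a[slow]=7 write a[6]=9 → slow++,fast++

slow=6, fast=10, prefix=[1, 2, 3, 4, 5, 7, 9]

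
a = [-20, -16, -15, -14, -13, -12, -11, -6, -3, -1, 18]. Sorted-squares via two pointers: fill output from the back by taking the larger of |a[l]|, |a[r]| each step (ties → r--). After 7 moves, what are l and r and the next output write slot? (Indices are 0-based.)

l=0 r=10: |-20|>|18| out[10]=400, l++
l=1 r=10: |-16|<=|18| out[9]=324, r--
l=1 r=9: |-16|>|-1| out[8]=256, l++
l=2 r=9: |-15|>|-1| out[7]=225, l++
l=3 r=9: |-14|>|-1| out[6]=196, l++
l=4 r=9: |-13|>|-1| out[5]=169, l++
l=5 r=9: |-12|>|-1| out[4]=144, l++

l=6, r=9, next write slot=3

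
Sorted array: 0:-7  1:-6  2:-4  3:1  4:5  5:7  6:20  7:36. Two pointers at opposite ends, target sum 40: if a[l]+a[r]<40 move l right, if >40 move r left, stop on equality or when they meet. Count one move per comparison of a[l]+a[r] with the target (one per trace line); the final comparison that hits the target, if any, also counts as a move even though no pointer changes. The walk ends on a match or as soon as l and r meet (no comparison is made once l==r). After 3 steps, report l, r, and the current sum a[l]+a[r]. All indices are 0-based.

[0,7] -7+36=29 <40 → l++
[1,7] -6+36=30 <40 → l++
[2,7] -4+36=32 <40 → l++

l=3, r=7, sum=37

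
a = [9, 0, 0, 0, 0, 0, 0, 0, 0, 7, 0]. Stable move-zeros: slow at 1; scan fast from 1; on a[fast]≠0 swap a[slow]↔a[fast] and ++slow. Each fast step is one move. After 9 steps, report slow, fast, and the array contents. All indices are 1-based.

(s=1,f=1) a[fast]=9≠0 swap→a[1]=9 → slow++,fast++
(s=2,f=2) a[fast]=0 → fast++
(s=2,f=3) a[fast]=0 → fast++
(s=2,f=4) a[fast]=0 → fast++
(s=2,f=5) a[fast]=0 → fast++
(s=2,f=6) a[fast]=0 → fast++
(s=2,f=7) a[fast]=0 → fast++
(s=2,f=8) a[fast]=0 → fast++
(s=2,f=9) a[fast]=0 → fast++

slow=2, fast=10, a=[9, 0, 0, 0, 0, 0, 0, 0, 0, 7, 0]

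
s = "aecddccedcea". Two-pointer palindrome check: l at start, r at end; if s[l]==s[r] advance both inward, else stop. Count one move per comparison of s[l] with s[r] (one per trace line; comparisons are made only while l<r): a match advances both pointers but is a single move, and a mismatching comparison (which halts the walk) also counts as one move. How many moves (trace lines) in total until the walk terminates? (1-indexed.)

l=1 r=12: 'a'=='a', l++,r--
l=2 r=11: 'e'=='e', l++,r--
l=3 r=10: 'c'=='c', l++,r--
l=4 r=9: 'd'=='d', l++,r--
l=5 r=8: 'd'!='e', stop

5 moves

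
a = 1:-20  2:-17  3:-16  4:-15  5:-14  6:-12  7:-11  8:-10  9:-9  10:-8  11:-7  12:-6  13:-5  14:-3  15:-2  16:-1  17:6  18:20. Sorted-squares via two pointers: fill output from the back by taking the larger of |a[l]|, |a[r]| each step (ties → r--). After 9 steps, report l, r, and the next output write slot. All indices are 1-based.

l=9, r=17, next write slot=9

l=1 r=18: |-20|<=|20| out[18]=400, r--
l=1 r=17: |-20|>|6| out[17]=400, l++
l=2 r=17: |-17|>|6| out[16]=289, l++
l=3 r=17: |-16|>|6| out[15]=256, l++
l=4 r=17: |-15|>|6| out[14]=225, l++
l=5 r=17: |-14|>|6| out[13]=196, l++
l=6 r=17: |-12|>|6| out[12]=144, l++
l=7 r=17: |-11|>|6| out[11]=121, l++
l=8 r=17: |-10|>|6| out[10]=100, l++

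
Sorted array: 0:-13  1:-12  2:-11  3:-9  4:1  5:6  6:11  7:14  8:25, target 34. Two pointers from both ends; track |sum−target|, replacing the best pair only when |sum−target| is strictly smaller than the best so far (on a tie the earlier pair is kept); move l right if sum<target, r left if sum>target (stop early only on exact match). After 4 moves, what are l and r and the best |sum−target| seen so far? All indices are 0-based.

[0,8] -13+25=12 d=22 * → l++
[1,8] -12+25=13 d=21 * → l++
[2,8] -11+25=14 d=20 * → l++
[3,8] -9+25=16 d=18 * → l++

l=4, r=8, best |Δ|=18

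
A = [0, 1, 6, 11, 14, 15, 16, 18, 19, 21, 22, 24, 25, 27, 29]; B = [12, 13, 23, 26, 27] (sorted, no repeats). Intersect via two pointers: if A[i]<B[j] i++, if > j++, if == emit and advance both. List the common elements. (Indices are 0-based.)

intersection = [27]

i=0 j=0: 0<12, i++
i=1 j=0: 1<12, i++
i=2 j=0: 6<12, i++
i=3 j=0: 11<12, i++
i=4 j=0: 14>12, j++
i=4 j=1: 14>13, j++
i=4 j=2: 14<23, i++
i=5 j=2: 15<23, i++
i=6 j=2: 16<23, i++
i=7 j=2: 18<23, i++
i=8 j=2: 19<23, i++
i=9 j=2: 21<23, i++
i=10 j=2: 22<23, i++
i=11 j=2: 24>23, j++
i=11 j=3: 24<26, i++
i=12 j=3: 25<26, i++
i=13 j=3: 27>26, j++
i=13 j=4: 27==27 emit, i++,j++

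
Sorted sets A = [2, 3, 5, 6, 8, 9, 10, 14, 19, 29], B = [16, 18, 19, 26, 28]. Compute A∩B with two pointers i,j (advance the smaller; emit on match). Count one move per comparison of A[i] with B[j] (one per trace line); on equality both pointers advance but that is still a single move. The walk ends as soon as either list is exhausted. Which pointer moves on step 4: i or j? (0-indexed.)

i

i=0 j=0: 2<16, i++
i=1 j=0: 3<16, i++
i=2 j=0: 5<16, i++
i=3 j=0: 6<16, i++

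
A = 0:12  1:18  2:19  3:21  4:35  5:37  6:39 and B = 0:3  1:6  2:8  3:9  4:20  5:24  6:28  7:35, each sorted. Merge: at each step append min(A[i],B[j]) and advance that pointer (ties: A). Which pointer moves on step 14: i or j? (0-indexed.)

i

i=0 j=0: A[i]=12>B[j]=3 take 3, j++
i=0 j=1: A[i]=12>B[j]=6 take 6, j++
i=0 j=2: A[i]=12>B[j]=8 take 8, j++
i=0 j=3: A[i]=12>B[j]=9 take 9, j++
i=0 j=4: A[i]=12<=B[j]=20 take 12, i++
i=1 j=4: A[i]=18<=B[j]=20 take 18, i++
i=2 j=4: A[i]=19<=B[j]=20 take 19, i++
i=3 j=4: A[i]=21>B[j]=20 take 20, j++
i=3 j=5: A[i]=21<=B[j]=24 take 21, i++
i=4 j=5: A[i]=35>B[j]=24 take 24, j++
i=4 j=6: A[i]=35>B[j]=28 take 28, j++
i=4 j=7: A[i]=35<=B[j]=35 take 35, i++
i=5 j=7: A[i]=37>B[j]=35 take 35, j++
i=5 j=8: B done, take A[i]=37, i++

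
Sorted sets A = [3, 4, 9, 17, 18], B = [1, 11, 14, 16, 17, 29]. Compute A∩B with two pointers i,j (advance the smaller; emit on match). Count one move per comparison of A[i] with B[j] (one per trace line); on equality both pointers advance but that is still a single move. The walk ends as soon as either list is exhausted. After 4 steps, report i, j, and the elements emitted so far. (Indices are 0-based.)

i=3, j=1, emitted=[]

i=0 j=0: 3>1, j++
i=0 j=1: 3<11, i++
i=1 j=1: 4<11, i++
i=2 j=1: 9<11, i++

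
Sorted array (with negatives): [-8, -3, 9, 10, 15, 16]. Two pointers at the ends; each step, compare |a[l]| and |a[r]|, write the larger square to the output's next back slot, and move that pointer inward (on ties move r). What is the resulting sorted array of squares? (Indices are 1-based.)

l=1 r=6: |-8|<=|16| out[6]=256, r--
l=1 r=5: |-8|<=|15| out[5]=225, r--
l=1 r=4: |-8|<=|10| out[4]=100, r--
l=1 r=3: |-8|<=|9| out[3]=81, r--
l=1 r=2: |-8|>|-3| out[2]=64, l++
l=2 r=2: |-3|<=|-3| out[1]=9, r--

[9, 64, 81, 100, 225, 256]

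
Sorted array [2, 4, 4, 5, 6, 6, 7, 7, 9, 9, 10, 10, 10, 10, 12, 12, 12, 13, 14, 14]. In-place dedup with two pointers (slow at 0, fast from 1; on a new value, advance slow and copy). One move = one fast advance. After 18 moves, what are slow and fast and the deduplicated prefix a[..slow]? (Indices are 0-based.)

slow=9, fast=19, prefix=[2, 4, 5, 6, 7, 9, 10, 12, 13, 14]

(s=0,f=1) a[fast]=4≠a[slow]=2 write a[1]=4 → slow++,fast++
(s=1,f=2) a[fast]=4=a[slow] dup → fast++
(s=1,f=3) a[fast]=5≠a[slow]=4 write a[2]=5 → slow++,fast++
(s=2,f=4) a[fast]=6≠a[slow]=5 write a[3]=6 → slow++,fast++
(s=3,f=5) a[fast]=6=a[slow] dup → fast++
(s=3,f=6) a[fast]=7≠a[slow]=6 write a[4]=7 → slow++,fast++
(s=4,f=7) a[fast]=7=a[slow] dup → fast++
(s=4,f=8) a[fast]=9≠a[slow]=7 write a[5]=9 → slow++,fast++
(s=5,f=9) a[fast]=9=a[slow] dup → fast++
(s=5,f=10) a[fast]=10≠a[slow]=9 write a[6]=10 → slow++,fast++
(s=6,f=11) a[fast]=10=a[slow] dup → fast++
(s=6,f=12) a[fast]=10=a[slow] dup → fast++
(s=6,f=13) a[fast]=10=a[slow] dup → fast++
(s=6,f=14) a[fast]=12≠a[slow]=10 write a[7]=12 → slow++,fast++
(s=7,f=15) a[fast]=12=a[slow] dup → fast++
(s=7,f=16) a[fast]=12=a[slow] dup → fast++
(s=7,f=17) a[fast]=13≠a[slow]=12 write a[8]=13 → slow++,fast++
(s=8,f=18) a[fast]=14≠a[slow]=13 write a[9]=14 → slow++,fast++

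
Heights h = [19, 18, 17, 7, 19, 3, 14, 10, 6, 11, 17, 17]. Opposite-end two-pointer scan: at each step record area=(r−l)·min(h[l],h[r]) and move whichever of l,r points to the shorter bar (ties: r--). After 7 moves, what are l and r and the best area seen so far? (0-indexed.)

l=0 r=11: min(19,17)*11=187 best=187 *, r--
l=0 r=10: min(19,17)*10=170 best=187, r--
l=0 r=9: min(19,11)*9=99 best=187, r--
l=0 r=8: min(19,6)*8=48 best=187, r--
l=0 r=7: min(19,10)*7=70 best=187, r--
l=0 r=6: min(19,14)*6=84 best=187, r--
l=0 r=5: min(19,3)*5=15 best=187, r--

l=0, r=4, best area=187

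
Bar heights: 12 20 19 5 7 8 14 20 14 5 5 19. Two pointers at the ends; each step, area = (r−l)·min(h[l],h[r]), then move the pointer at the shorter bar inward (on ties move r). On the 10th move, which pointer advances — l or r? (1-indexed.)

[1,12] min(12,19)*11=132 best=132 * → l++
[2,12] min(20,19)*10=190 best=190 * → r--
[2,11] min(20,5)*9=45 best=190 → r--
[2,10] min(20,5)*8=40 best=190 → r--
[2,9] min(20,14)*7=98 best=190 → r--
[2,8] min(20,20)*6=120 best=190 → r--
[2,7] min(20,14)*5=70 best=190 → r--
[2,6] min(20,8)*4=32 best=190 → r--
[2,5] min(20,7)*3=21 best=190 → r--
[2,4] min(20,5)*2=10 best=190 → r--

r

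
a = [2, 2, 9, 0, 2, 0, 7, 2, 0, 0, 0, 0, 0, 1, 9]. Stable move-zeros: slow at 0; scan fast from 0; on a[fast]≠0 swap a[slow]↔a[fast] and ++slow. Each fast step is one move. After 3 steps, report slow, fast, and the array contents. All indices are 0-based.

(s=0,f=0) a[fast]=2≠0 swap→a[0]=2 → slow++,fast++
(s=1,f=1) a[fast]=2≠0 swap→a[1]=2 → slow++,fast++
(s=2,f=2) a[fast]=9≠0 swap→a[2]=9 → slow++,fast++

slow=3, fast=3, a=[2, 2, 9, 0, 2, 0, 7, 2, 0, 0, 0, 0, 0, 1, 9]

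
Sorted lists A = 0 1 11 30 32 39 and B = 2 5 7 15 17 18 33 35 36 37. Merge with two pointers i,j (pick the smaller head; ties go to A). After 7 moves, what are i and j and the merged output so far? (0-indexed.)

i=0 j=0: A[i]=0<=B[j]=2 take 0, i++
i=1 j=0: A[i]=1<=B[j]=2 take 1, i++
i=2 j=0: A[i]=11>B[j]=2 take 2, j++
i=2 j=1: A[i]=11>B[j]=5 take 5, j++
i=2 j=2: A[i]=11>B[j]=7 take 7, j++
i=2 j=3: A[i]=11<=B[j]=15 take 11, i++
i=3 j=3: A[i]=30>B[j]=15 take 15, j++

i=3, j=4, merged so far=[0, 1, 2, 5, 7, 11, 15]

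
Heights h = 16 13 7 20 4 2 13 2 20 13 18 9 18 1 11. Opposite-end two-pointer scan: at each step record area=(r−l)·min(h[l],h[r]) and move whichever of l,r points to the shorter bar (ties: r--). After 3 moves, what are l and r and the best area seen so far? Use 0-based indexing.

l=0 r=14: min(16,11)*14=154 best=154 *, r--
l=0 r=13: min(16,1)*13=13 best=154, r--
l=0 r=12: min(16,18)*12=192 best=192 *, l++

l=1, r=12, best area=192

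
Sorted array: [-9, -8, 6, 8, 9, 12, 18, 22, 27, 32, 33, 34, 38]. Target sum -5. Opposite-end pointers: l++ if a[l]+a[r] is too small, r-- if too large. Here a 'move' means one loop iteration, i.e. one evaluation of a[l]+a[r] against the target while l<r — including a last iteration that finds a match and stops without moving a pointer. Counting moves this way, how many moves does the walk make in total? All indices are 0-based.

l=0 r=12: -9+38=29 >-5, r--
l=0 r=11: -9+34=25 >-5, r--
l=0 r=10: -9+33=24 >-5, r--
l=0 r=9: -9+32=23 >-5, r--
l=0 r=8: -9+27=18 >-5, r--
l=0 r=7: -9+22=13 >-5, r--
l=0 r=6: -9+18=9 >-5, r--
l=0 r=5: -9+12=3 >-5, r--
l=0 r=4: -9+9=0 >-5, r--
l=0 r=3: -9+8=-1 >-5, r--
l=0 r=2: -9+6=-3 >-5, r--
l=0 r=1: -9+-8=-17 <-5, l++

12 moves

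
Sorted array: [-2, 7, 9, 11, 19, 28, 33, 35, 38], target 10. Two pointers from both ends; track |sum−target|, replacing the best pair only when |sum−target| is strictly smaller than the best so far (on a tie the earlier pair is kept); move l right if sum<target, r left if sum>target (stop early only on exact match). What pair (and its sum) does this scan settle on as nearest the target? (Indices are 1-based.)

pair (-2, 11) with sum 9 (|Δ|=1)

l=1 r=9: -2+38=36 d=26 *, r--
l=1 r=8: -2+35=33 d=23 *, r--
l=1 r=7: -2+33=31 d=21 *, r--
l=1 r=6: -2+28=26 d=16 *, r--
l=1 r=5: -2+19=17 d=7 *, r--
l=1 r=4: -2+11=9 d=1 *, l++
l=2 r=4: 7+11=18 d=8, r--
l=2 r=3: 7+9=16 d=6, r--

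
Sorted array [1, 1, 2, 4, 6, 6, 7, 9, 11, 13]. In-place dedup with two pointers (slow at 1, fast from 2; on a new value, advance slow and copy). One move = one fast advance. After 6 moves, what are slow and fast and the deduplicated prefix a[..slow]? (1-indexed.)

slow=5, fast=8, prefix=[1, 2, 4, 6, 7]

slow=1 fast=2: a[fast]=1=a[slow] dup, fast++
slow=1 fast=3: a[fast]=2≠a[slow]=1 write a[2]=2, slow++,fast++
slow=2 fast=4: a[fast]=4≠a[slow]=2 write a[3]=4, slow++,fast++
slow=3 fast=5: a[fast]=6≠a[slow]=4 write a[4]=6, slow++,fast++
slow=4 fast=6: a[fast]=6=a[slow] dup, fast++
slow=4 fast=7: a[fast]=7≠a[slow]=6 write a[5]=7, slow++,fast++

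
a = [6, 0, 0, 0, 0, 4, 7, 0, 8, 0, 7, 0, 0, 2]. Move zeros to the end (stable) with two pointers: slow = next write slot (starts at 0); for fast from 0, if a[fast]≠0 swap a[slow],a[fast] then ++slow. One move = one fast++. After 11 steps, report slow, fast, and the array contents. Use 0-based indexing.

slow=0 fast=0: a[fast]=6≠0 swap→a[0]=6, slow++,fast++
slow=1 fast=1: a[fast]=0, fast++
slow=1 fast=2: a[fast]=0, fast++
slow=1 fast=3: a[fast]=0, fast++
slow=1 fast=4: a[fast]=0, fast++
slow=1 fast=5: a[fast]=4≠0 swap→a[1]=4, slow++,fast++
slow=2 fast=6: a[fast]=7≠0 swap→a[2]=7, slow++,fast++
slow=3 fast=7: a[fast]=0, fast++
slow=3 fast=8: a[fast]=8≠0 swap→a[3]=8, slow++,fast++
slow=4 fast=9: a[fast]=0, fast++
slow=4 fast=10: a[fast]=7≠0 swap→a[4]=7, slow++,fast++

slow=5, fast=11, a=[6, 4, 7, 8, 7, 0, 0, 0, 0, 0, 0, 0, 0, 2]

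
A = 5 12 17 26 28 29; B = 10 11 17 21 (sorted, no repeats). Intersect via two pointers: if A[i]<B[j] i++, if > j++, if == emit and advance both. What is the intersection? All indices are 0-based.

intersection = [17]

[i=0,j=0] 5<10 → i++
[i=1,j=0] 12>10 → j++
[i=1,j=1] 12>11 → j++
[i=1,j=2] 12<17 → i++
[i=2,j=2] 17==17 emit → i++,j++
[i=3,j=3] 26>21 → j++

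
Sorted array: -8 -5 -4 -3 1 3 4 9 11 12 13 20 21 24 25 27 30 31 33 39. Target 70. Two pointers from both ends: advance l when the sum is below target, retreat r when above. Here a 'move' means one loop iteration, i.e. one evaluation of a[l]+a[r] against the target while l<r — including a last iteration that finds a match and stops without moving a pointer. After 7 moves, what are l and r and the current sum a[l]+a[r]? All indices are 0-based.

l=7, r=19, sum=48

[0,19] -8+39=31 <70 → l++
[1,19] -5+39=34 <70 → l++
[2,19] -4+39=35 <70 → l++
[3,19] -3+39=36 <70 → l++
[4,19] 1+39=40 <70 → l++
[5,19] 3+39=42 <70 → l++
[6,19] 4+39=43 <70 → l++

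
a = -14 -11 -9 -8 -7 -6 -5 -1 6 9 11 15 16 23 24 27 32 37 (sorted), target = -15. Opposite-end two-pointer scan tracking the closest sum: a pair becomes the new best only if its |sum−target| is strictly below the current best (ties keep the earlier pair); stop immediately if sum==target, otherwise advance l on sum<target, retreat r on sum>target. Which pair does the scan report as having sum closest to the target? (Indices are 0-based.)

[0,17] -14+37=23 d=38 * → r--
[0,16] -14+32=18 d=33 * → r--
[0,15] -14+27=13 d=28 * → r--
[0,14] -14+24=10 d=25 * → r--
[0,13] -14+23=9 d=24 * → r--
[0,12] -14+16=2 d=17 * → r--
[0,11] -14+15=1 d=16 * → r--
[0,10] -14+11=-3 d=12 * → r--
[0,9] -14+9=-5 d=10 * → r--
[0,8] -14+6=-8 d=7 * → r--
[0,7] -14+-1=-15 d=0 * → stop

pair (-14, -1) with sum -15 (|Δ|=0)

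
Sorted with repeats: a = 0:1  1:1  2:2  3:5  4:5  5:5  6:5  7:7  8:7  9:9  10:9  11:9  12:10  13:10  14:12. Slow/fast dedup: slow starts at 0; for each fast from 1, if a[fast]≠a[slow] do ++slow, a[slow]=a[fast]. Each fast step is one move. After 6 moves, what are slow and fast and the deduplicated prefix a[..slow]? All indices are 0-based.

slow=0 fast=1: a[fast]=1=a[slow] dup, fast++
slow=0 fast=2: a[fast]=2≠a[slow]=1 write a[1]=2, slow++,fast++
slow=1 fast=3: a[fast]=5≠a[slow]=2 write a[2]=5, slow++,fast++
slow=2 fast=4: a[fast]=5=a[slow] dup, fast++
slow=2 fast=5: a[fast]=5=a[slow] dup, fast++
slow=2 fast=6: a[fast]=5=a[slow] dup, fast++

slow=2, fast=7, prefix=[1, 2, 5]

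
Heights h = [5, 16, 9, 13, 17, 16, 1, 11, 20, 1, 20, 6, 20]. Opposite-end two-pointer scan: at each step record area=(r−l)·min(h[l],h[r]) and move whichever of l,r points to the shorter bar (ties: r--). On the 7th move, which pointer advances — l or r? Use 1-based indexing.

l

[1,13] min(5,20)*12=60 best=60 * → l++
[2,13] min(16,20)*11=176 best=176 * → l++
[3,13] min(9,20)*10=90 best=176 → l++
[4,13] min(13,20)*9=117 best=176 → l++
[5,13] min(17,20)*8=136 best=176 → l++
[6,13] min(16,20)*7=112 best=176 → l++
[7,13] min(1,20)*6=6 best=176 → l++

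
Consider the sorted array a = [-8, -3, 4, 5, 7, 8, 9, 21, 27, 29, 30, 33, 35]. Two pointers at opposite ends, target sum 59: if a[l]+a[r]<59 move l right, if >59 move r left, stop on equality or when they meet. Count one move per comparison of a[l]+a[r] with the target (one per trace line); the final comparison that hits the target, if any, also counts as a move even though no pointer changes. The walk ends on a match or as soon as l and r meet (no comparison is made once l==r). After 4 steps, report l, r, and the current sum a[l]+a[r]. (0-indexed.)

l=0 r=12: -8+35=27 <59, l++
l=1 r=12: -3+35=32 <59, l++
l=2 r=12: 4+35=39 <59, l++
l=3 r=12: 5+35=40 <59, l++

l=4, r=12, sum=42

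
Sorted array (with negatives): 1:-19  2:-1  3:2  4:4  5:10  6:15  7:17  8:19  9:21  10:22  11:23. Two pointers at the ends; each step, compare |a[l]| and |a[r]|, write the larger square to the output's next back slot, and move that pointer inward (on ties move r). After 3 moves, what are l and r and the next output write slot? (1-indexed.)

l=1 r=11: |-19|<=|23| out[11]=529, r--
l=1 r=10: |-19|<=|22| out[10]=484, r--
l=1 r=9: |-19|<=|21| out[9]=441, r--

l=1, r=8, next write slot=8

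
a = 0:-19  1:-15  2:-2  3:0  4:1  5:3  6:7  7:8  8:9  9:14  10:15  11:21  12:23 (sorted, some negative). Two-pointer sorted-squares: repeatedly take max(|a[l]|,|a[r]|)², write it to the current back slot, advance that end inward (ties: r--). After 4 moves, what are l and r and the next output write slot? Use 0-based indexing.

l=1, r=9, next write slot=8

l=0 r=12: |-19|<=|23| out[12]=529, r--
l=0 r=11: |-19|<=|21| out[11]=441, r--
l=0 r=10: |-19|>|15| out[10]=361, l++
l=1 r=10: |-15|<=|15| out[9]=225, r--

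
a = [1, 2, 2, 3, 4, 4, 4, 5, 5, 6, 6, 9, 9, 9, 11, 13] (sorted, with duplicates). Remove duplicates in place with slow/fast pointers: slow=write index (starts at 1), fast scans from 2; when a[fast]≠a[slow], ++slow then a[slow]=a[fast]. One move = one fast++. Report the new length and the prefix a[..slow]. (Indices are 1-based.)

slow=1 fast=2: a[fast]=2≠a[slow]=1 write a[2]=2, slow++,fast++
slow=2 fast=3: a[fast]=2=a[slow] dup, fast++
slow=2 fast=4: a[fast]=3≠a[slow]=2 write a[3]=3, slow++,fast++
slow=3 fast=5: a[fast]=4≠a[slow]=3 write a[4]=4, slow++,fast++
slow=4 fast=6: a[fast]=4=a[slow] dup, fast++
slow=4 fast=7: a[fast]=4=a[slow] dup, fast++
slow=4 fast=8: a[fast]=5≠a[slow]=4 write a[5]=5, slow++,fast++
slow=5 fast=9: a[fast]=5=a[slow] dup, fast++
slow=5 fast=10: a[fast]=6≠a[slow]=5 write a[6]=6, slow++,fast++
slow=6 fast=11: a[fast]=6=a[slow] dup, fast++
slow=6 fast=12: a[fast]=9≠a[slow]=6 write a[7]=9, slow++,fast++
slow=7 fast=13: a[fast]=9=a[slow] dup, fast++
slow=7 fast=14: a[fast]=9=a[slow] dup, fast++
slow=7 fast=15: a[fast]=11≠a[slow]=9 write a[8]=11, slow++,fast++
slow=8 fast=16: a[fast]=13≠a[slow]=11 write a[9]=13, slow++,fast++

length 9; prefix = [1, 2, 3, 4, 5, 6, 9, 11, 13]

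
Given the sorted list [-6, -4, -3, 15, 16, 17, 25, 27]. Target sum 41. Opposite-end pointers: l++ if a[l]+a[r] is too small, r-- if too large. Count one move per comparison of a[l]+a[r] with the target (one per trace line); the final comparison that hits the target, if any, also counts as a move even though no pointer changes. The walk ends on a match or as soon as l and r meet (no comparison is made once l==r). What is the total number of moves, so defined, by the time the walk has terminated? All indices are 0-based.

6 moves

[0,7] -6+27=21 <41 → l++
[1,7] -4+27=23 <41 → l++
[2,7] -3+27=24 <41 → l++
[3,7] 15+27=42 >41 → r--
[3,6] 15+25=40 <41 → l++
[4,6] 16+25=41 → found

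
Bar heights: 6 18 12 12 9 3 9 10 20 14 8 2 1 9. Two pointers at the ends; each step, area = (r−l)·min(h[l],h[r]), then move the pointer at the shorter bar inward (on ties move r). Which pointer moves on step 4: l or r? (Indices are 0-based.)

[0,13] min(6,9)*13=78 best=78 * → l++
[1,13] min(18,9)*12=108 best=108 * → r--
[1,12] min(18,1)*11=11 best=108 → r--
[1,11] min(18,2)*10=20 best=108 → r--

r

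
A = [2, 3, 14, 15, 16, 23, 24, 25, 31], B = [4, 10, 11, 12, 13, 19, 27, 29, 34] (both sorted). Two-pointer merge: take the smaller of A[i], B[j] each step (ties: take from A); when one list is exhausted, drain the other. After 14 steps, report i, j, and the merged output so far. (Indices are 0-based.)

i=8, j=6, merged so far=[2, 3, 4, 10, 11, 12, 13, 14, 15, 16, 19, 23, 24, 25]

i=0 j=0: A[i]=2<=B[j]=4 take 2, i++
i=1 j=0: A[i]=3<=B[j]=4 take 3, i++
i=2 j=0: A[i]=14>B[j]=4 take 4, j++
i=2 j=1: A[i]=14>B[j]=10 take 10, j++
i=2 j=2: A[i]=14>B[j]=11 take 11, j++
i=2 j=3: A[i]=14>B[j]=12 take 12, j++
i=2 j=4: A[i]=14>B[j]=13 take 13, j++
i=2 j=5: A[i]=14<=B[j]=19 take 14, i++
i=3 j=5: A[i]=15<=B[j]=19 take 15, i++
i=4 j=5: A[i]=16<=B[j]=19 take 16, i++
i=5 j=5: A[i]=23>B[j]=19 take 19, j++
i=5 j=6: A[i]=23<=B[j]=27 take 23, i++
i=6 j=6: A[i]=24<=B[j]=27 take 24, i++
i=7 j=6: A[i]=25<=B[j]=27 take 25, i++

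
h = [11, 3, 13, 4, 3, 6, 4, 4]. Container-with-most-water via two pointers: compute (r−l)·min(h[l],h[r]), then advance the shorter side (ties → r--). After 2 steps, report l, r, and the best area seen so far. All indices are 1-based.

[1,8] min(11,4)*7=28 best=28 * → r--
[1,7] min(11,4)*6=24 best=28 → r--

l=1, r=6, best area=28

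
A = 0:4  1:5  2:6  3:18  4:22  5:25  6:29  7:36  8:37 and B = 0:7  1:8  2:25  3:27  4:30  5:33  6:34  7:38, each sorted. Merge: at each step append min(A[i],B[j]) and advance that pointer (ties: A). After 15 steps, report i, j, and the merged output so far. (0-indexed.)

[i=0,j=0] A[i]=4<=B[j]=7 take 4 → i++
[i=1,j=0] A[i]=5<=B[j]=7 take 5 → i++
[i=2,j=0] A[i]=6<=B[j]=7 take 6 → i++
[i=3,j=0] A[i]=18>B[j]=7 take 7 → j++
[i=3,j=1] A[i]=18>B[j]=8 take 8 → j++
[i=3,j=2] A[i]=18<=B[j]=25 take 18 → i++
[i=4,j=2] A[i]=22<=B[j]=25 take 22 → i++
[i=5,j=2] A[i]=25<=B[j]=25 take 25 → i++
[i=6,j=2] A[i]=29>B[j]=25 take 25 → j++
[i=6,j=3] A[i]=29>B[j]=27 take 27 → j++
[i=6,j=4] A[i]=29<=B[j]=30 take 29 → i++
[i=7,j=4] A[i]=36>B[j]=30 take 30 → j++
[i=7,j=5] A[i]=36>B[j]=33 take 33 → j++
[i=7,j=6] A[i]=36>B[j]=34 take 34 → j++
[i=7,j=7] A[i]=36<=B[j]=38 take 36 → i++

i=8, j=7, merged so far=[4, 5, 6, 7, 8, 18, 22, 25, 25, 27, 29, 30, 33, 34, 36]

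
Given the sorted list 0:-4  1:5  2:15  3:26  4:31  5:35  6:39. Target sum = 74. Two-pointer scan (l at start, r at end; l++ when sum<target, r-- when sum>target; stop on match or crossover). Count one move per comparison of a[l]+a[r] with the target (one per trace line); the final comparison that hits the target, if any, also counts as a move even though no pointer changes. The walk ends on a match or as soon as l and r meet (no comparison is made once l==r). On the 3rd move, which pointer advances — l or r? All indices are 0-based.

l=0 r=6: -4+39=35 <74, l++
l=1 r=6: 5+39=44 <74, l++
l=2 r=6: 15+39=54 <74, l++

l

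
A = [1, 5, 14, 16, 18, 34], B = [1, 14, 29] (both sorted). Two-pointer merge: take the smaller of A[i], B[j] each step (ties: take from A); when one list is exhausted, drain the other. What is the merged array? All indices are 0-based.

[i=0,j=0] A[i]=1<=B[j]=1 take 1 → i++
[i=1,j=0] A[i]=5>B[j]=1 take 1 → j++
[i=1,j=1] A[i]=5<=B[j]=14 take 5 → i++
[i=2,j=1] A[i]=14<=B[j]=14 take 14 → i++
[i=3,j=1] A[i]=16>B[j]=14 take 14 → j++
[i=3,j=2] A[i]=16<=B[j]=29 take 16 → i++
[i=4,j=2] A[i]=18<=B[j]=29 take 18 → i++
[i=5,j=2] A[i]=34>B[j]=29 take 29 → j++
[i=5,j=3] B done, take A[i]=34 → i++

[1, 1, 5, 14, 14, 16, 18, 29, 34]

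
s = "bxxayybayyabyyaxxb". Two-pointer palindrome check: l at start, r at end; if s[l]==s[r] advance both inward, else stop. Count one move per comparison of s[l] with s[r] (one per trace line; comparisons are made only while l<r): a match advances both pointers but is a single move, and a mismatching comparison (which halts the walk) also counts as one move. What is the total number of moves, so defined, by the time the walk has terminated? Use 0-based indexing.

9 moves

l=0 r=17: 'b'=='b', l++,r--
l=1 r=16: 'x'=='x', l++,r--
l=2 r=15: 'x'=='x', l++,r--
l=3 r=14: 'a'=='a', l++,r--
l=4 r=13: 'y'=='y', l++,r--
l=5 r=12: 'y'=='y', l++,r--
l=6 r=11: 'b'=='b', l++,r--
l=7 r=10: 'a'=='a', l++,r--
l=8 r=9: 'y'=='y', l++,r--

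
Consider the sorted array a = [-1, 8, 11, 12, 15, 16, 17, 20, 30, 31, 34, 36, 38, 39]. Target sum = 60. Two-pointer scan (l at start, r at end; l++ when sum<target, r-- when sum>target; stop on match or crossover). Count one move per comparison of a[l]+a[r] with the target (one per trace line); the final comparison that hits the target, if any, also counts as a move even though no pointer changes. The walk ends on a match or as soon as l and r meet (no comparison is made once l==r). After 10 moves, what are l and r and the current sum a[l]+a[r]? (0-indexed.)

l=8, r=11, sum=66

[0,13] -1+39=38 <60 → l++
[1,13] 8+39=47 <60 → l++
[2,13] 11+39=50 <60 → l++
[3,13] 12+39=51 <60 → l++
[4,13] 15+39=54 <60 → l++
[5,13] 16+39=55 <60 → l++
[6,13] 17+39=56 <60 → l++
[7,13] 20+39=59 <60 → l++
[8,13] 30+39=69 >60 → r--
[8,12] 30+38=68 >60 → r--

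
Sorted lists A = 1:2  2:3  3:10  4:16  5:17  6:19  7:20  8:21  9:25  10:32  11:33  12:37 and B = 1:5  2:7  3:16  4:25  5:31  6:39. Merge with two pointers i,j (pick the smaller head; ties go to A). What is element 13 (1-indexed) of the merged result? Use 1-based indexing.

merged[13] = 25

[i=1,j=1] A[i]=2<=B[j]=5 take 2 → i++
[i=2,j=1] A[i]=3<=B[j]=5 take 3 → i++
[i=3,j=1] A[i]=10>B[j]=5 take 5 → j++
[i=3,j=2] A[i]=10>B[j]=7 take 7 → j++
[i=3,j=3] A[i]=10<=B[j]=16 take 10 → i++
[i=4,j=3] A[i]=16<=B[j]=16 take 16 → i++
[i=5,j=3] A[i]=17>B[j]=16 take 16 → j++
[i=5,j=4] A[i]=17<=B[j]=25 take 17 → i++
[i=6,j=4] A[i]=19<=B[j]=25 take 19 → i++
[i=7,j=4] A[i]=20<=B[j]=25 take 20 → i++
[i=8,j=4] A[i]=21<=B[j]=25 take 21 → i++
[i=9,j=4] A[i]=25<=B[j]=25 take 25 → i++
[i=10,j=4] A[i]=32>B[j]=25 take 25 → j++
[i=10,j=5] A[i]=32>B[j]=31 take 31 → j++
[i=10,j=6] A[i]=32<=B[j]=39 take 32 → i++
[i=11,j=6] A[i]=33<=B[j]=39 take 33 → i++
[i=12,j=6] A[i]=37<=B[j]=39 take 37 → i++
[i=13,j=6] A done, take B[j]=39 → j++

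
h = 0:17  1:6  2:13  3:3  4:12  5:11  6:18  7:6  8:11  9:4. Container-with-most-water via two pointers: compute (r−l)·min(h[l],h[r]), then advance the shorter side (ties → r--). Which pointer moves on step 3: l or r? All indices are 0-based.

l=0 r=9: min(17,4)*9=36 best=36 *, r--
l=0 r=8: min(17,11)*8=88 best=88 *, r--
l=0 r=7: min(17,6)*7=42 best=88, r--

r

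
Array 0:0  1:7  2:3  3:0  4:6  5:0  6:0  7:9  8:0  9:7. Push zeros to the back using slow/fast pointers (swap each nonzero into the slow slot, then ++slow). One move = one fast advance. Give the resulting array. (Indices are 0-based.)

slow=0 fast=0: a[fast]=0, fast++
slow=0 fast=1: a[fast]=7≠0 swap→a[0]=7, slow++,fast++
slow=1 fast=2: a[fast]=3≠0 swap→a[1]=3, slow++,fast++
slow=2 fast=3: a[fast]=0, fast++
slow=2 fast=4: a[fast]=6≠0 swap→a[2]=6, slow++,fast++
slow=3 fast=5: a[fast]=0, fast++
slow=3 fast=6: a[fast]=0, fast++
slow=3 fast=7: a[fast]=9≠0 swap→a[3]=9, slow++,fast++
slow=4 fast=8: a[fast]=0, fast++
slow=4 fast=9: a[fast]=7≠0 swap→a[4]=7, slow++,fast++

[7, 3, 6, 9, 7, 0, 0, 0, 0, 0]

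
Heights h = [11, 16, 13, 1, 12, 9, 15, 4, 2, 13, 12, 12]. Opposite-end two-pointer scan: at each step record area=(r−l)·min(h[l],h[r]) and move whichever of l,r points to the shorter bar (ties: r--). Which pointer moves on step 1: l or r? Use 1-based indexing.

[1,12] min(11,12)*11=121 best=121 * → l++

l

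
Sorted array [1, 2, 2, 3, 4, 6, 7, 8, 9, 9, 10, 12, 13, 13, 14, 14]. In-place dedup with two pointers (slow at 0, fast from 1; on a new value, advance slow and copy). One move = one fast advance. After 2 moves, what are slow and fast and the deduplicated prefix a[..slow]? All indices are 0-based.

slow=1, fast=3, prefix=[1, 2]

(s=0,f=1) a[fast]=2≠a[slow]=1 write a[1]=2 → slow++,fast++
(s=1,f=2) a[fast]=2=a[slow] dup → fast++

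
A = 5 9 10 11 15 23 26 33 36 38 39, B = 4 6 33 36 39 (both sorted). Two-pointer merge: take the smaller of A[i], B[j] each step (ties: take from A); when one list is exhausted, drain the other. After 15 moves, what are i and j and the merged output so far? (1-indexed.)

[i=1,j=1] A[i]=5>B[j]=4 take 4 → j++
[i=1,j=2] A[i]=5<=B[j]=6 take 5 → i++
[i=2,j=2] A[i]=9>B[j]=6 take 6 → j++
[i=2,j=3] A[i]=9<=B[j]=33 take 9 → i++
[i=3,j=3] A[i]=10<=B[j]=33 take 10 → i++
[i=4,j=3] A[i]=11<=B[j]=33 take 11 → i++
[i=5,j=3] A[i]=15<=B[j]=33 take 15 → i++
[i=6,j=3] A[i]=23<=B[j]=33 take 23 → i++
[i=7,j=3] A[i]=26<=B[j]=33 take 26 → i++
[i=8,j=3] A[i]=33<=B[j]=33 take 33 → i++
[i=9,j=3] A[i]=36>B[j]=33 take 33 → j++
[i=9,j=4] A[i]=36<=B[j]=36 take 36 → i++
[i=10,j=4] A[i]=38>B[j]=36 take 36 → j++
[i=10,j=5] A[i]=38<=B[j]=39 take 38 → i++
[i=11,j=5] A[i]=39<=B[j]=39 take 39 → i++

i=12, j=5, merged so far=[4, 5, 6, 9, 10, 11, 15, 23, 26, 33, 33, 36, 36, 38, 39]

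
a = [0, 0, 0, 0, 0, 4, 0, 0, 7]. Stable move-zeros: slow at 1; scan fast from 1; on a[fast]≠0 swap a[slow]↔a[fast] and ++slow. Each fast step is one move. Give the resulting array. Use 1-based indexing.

[4, 7, 0, 0, 0, 0, 0, 0, 0]

(s=1,f=1) a[fast]=0 → fast++
(s=1,f=2) a[fast]=0 → fast++
(s=1,f=3) a[fast]=0 → fast++
(s=1,f=4) a[fast]=0 → fast++
(s=1,f=5) a[fast]=0 → fast++
(s=1,f=6) a[fast]=4≠0 swap→a[1]=4 → slow++,fast++
(s=2,f=7) a[fast]=0 → fast++
(s=2,f=8) a[fast]=0 → fast++
(s=2,f=9) a[fast]=7≠0 swap→a[2]=7 → slow++,fast++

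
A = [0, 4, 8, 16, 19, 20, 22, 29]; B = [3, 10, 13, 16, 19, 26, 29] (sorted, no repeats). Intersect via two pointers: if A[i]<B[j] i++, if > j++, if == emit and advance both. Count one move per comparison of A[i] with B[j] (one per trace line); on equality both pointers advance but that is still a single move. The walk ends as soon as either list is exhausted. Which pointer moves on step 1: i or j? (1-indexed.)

i

[i=1,j=1] 0<3 → i++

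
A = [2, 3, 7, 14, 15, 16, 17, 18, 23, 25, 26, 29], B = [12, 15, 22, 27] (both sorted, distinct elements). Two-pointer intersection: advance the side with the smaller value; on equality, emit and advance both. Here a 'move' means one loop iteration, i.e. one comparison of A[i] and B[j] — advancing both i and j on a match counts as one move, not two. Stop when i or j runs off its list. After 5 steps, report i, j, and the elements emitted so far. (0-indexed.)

i=0 j=0: 2<12, i++
i=1 j=0: 3<12, i++
i=2 j=0: 7<12, i++
i=3 j=0: 14>12, j++
i=3 j=1: 14<15, i++

i=4, j=1, emitted=[]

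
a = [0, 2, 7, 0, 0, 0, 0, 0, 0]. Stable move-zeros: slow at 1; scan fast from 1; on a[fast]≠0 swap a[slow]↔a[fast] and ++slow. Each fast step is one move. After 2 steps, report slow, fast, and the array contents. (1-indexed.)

slow=1 fast=1: a[fast]=0, fast++
slow=1 fast=2: a[fast]=2≠0 swap→a[1]=2, slow++,fast++

slow=2, fast=3, a=[2, 0, 7, 0, 0, 0, 0, 0, 0]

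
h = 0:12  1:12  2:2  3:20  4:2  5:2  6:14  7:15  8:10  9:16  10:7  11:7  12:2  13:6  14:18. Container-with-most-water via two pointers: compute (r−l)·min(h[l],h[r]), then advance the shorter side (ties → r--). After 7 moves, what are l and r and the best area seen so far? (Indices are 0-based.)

l=3, r=10, best area=198

[0,14] min(12,18)*14=168 best=168 * → l++
[1,14] min(12,18)*13=156 best=168 → l++
[2,14] min(2,18)*12=24 best=168 → l++
[3,14] min(20,18)*11=198 best=198 * → r--
[3,13] min(20,6)*10=60 best=198 → r--
[3,12] min(20,2)*9=18 best=198 → r--
[3,11] min(20,7)*8=56 best=198 → r--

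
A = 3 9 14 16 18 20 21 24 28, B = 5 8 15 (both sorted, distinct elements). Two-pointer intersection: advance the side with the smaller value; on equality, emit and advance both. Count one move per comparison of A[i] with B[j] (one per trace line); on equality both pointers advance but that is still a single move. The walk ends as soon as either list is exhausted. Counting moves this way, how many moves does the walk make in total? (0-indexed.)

[i=0,j=0] 3<5 → i++
[i=1,j=0] 9>5 → j++
[i=1,j=1] 9>8 → j++
[i=1,j=2] 9<15 → i++
[i=2,j=2] 14<15 → i++
[i=3,j=2] 16>15 → j++

6 moves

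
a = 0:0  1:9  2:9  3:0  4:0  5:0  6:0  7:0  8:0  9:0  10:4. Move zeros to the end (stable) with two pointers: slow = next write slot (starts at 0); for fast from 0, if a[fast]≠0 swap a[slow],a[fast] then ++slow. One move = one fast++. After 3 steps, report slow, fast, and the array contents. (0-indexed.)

(s=0,f=0) a[fast]=0 → fast++
(s=0,f=1) a[fast]=9≠0 swap→a[0]=9 → slow++,fast++
(s=1,f=2) a[fast]=9≠0 swap→a[1]=9 → slow++,fast++

slow=2, fast=3, a=[9, 9, 0, 0, 0, 0, 0, 0, 0, 0, 4]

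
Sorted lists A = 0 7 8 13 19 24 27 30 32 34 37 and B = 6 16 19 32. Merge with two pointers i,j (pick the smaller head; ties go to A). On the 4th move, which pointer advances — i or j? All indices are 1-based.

i

[i=1,j=1] A[i]=0<=B[j]=6 take 0 → i++
[i=2,j=1] A[i]=7>B[j]=6 take 6 → j++
[i=2,j=2] A[i]=7<=B[j]=16 take 7 → i++
[i=3,j=2] A[i]=8<=B[j]=16 take 8 → i++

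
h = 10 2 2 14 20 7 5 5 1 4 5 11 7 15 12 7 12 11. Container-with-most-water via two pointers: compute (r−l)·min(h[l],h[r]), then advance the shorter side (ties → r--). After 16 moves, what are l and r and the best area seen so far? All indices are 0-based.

[0,17] min(10,11)*17=170 best=170 * → l++
[1,17] min(2,11)*16=32 best=170 → l++
[2,17] min(2,11)*15=30 best=170 → l++
[3,17] min(14,11)*14=154 best=170 → r--
[3,16] min(14,12)*13=156 best=170 → r--
[3,15] min(14,7)*12=84 best=170 → r--
[3,14] min(14,12)*11=132 best=170 → r--
[3,13] min(14,15)*10=140 best=170 → l++
[4,13] min(20,15)*9=135 best=170 → r--
[4,12] min(20,7)*8=56 best=170 → r--
[4,11] min(20,11)*7=77 best=170 → r--
[4,10] min(20,5)*6=30 best=170 → r--
[4,9] min(20,4)*5=20 best=170 → r--
[4,8] min(20,1)*4=4 best=170 → r--
[4,7] min(20,5)*3=15 best=170 → r--
[4,6] min(20,5)*2=10 best=170 → r--

l=4, r=5, best area=170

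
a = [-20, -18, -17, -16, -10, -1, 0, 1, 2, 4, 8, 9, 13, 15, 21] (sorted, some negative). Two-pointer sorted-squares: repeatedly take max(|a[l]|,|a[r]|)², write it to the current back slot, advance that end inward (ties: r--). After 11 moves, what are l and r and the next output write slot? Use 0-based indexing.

l=0 r=14: |-20|<=|21| out[14]=441, r--
l=0 r=13: |-20|>|15| out[13]=400, l++
l=1 r=13: |-18|>|15| out[12]=324, l++
l=2 r=13: |-17|>|15| out[11]=289, l++
l=3 r=13: |-16|>|15| out[10]=256, l++
l=4 r=13: |-10|<=|15| out[9]=225, r--
l=4 r=12: |-10|<=|13| out[8]=169, r--
l=4 r=11: |-10|>|9| out[7]=100, l++
l=5 r=11: |-1|<=|9| out[6]=81, r--
l=5 r=10: |-1|<=|8| out[5]=64, r--
l=5 r=9: |-1|<=|4| out[4]=16, r--

l=5, r=8, next write slot=3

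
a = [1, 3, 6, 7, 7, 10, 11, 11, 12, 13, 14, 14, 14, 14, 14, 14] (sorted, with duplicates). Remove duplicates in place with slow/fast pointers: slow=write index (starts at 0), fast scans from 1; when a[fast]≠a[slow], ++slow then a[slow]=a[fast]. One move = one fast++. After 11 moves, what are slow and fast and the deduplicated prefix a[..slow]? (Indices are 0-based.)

slow=8, fast=12, prefix=[1, 3, 6, 7, 10, 11, 12, 13, 14]

(s=0,f=1) a[fast]=3≠a[slow]=1 write a[1]=3 → slow++,fast++
(s=1,f=2) a[fast]=6≠a[slow]=3 write a[2]=6 → slow++,fast++
(s=2,f=3) a[fast]=7≠a[slow]=6 write a[3]=7 → slow++,fast++
(s=3,f=4) a[fast]=7=a[slow] dup → fast++
(s=3,f=5) a[fast]=10≠a[slow]=7 write a[4]=10 → slow++,fast++
(s=4,f=6) a[fast]=11≠a[slow]=10 write a[5]=11 → slow++,fast++
(s=5,f=7) a[fast]=11=a[slow] dup → fast++
(s=5,f=8) a[fast]=12≠a[slow]=11 write a[6]=12 → slow++,fast++
(s=6,f=9) a[fast]=13≠a[slow]=12 write a[7]=13 → slow++,fast++
(s=7,f=10) a[fast]=14≠a[slow]=13 write a[8]=14 → slow++,fast++
(s=8,f=11) a[fast]=14=a[slow] dup → fast++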